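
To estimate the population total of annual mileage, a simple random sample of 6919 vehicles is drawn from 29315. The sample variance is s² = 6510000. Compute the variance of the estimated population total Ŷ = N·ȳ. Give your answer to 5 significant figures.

Var(Ŷ) = N²·Var(ȳ) = N²·(1 − n/N)·s²/n.
f = 6919/29315 = 0.23602251; Var(ȳ) = 0.76397749·6510000/6919 = 718.8168.
Var(Ŷ) = 29315² · 718.8168 = 6.1772904 × 10^11.

6.1773 × 10^11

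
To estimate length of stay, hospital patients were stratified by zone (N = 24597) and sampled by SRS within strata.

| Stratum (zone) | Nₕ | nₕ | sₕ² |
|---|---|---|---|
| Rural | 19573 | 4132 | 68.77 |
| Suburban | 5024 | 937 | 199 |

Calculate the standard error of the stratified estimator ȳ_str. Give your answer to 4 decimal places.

Var(ȳ_str) = Σₕ Wₕ²(1 − fₕ)sₕ²/nₕ with Wₕ = Nₕ/N, N = 24597.
Rural: Wₕ = 0.79574745; term = 0.79574745²·(1 − 0.21110714)·68.77/4132 = 0.0083139469.
Suburban: Wₕ = 0.20425255; term = 0.20425255²·(1 − 0.18650478)·199/937 = 0.0072078124.
Sum = 0.015521759.
SE = √(0.015521759) = 0.1246.

0.1246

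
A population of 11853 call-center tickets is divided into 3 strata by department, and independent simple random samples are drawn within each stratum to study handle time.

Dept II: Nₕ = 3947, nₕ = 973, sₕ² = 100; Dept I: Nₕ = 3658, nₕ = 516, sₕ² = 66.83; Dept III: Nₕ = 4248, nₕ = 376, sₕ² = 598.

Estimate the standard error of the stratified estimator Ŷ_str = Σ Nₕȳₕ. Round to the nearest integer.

5372

Var(Ŷ_str) = Σₕ Nₕ²(1 − fₕ)sₕ²/nₕ.
Dept II: 3947²·(1 − 973/3947)·100/973 = 1.2064109 × 10^6.
Dept I: 3658²·(1 − 516/3658)·66.83/516 = 1.4885782 × 10^6.
Dept III: 4248²·(1 − 376/4248)·598/376 = 2.6159726 × 10^7.
Sum = 2.8854715 × 10^7.
SE = √(2.8854715 × 10^7) = 5372.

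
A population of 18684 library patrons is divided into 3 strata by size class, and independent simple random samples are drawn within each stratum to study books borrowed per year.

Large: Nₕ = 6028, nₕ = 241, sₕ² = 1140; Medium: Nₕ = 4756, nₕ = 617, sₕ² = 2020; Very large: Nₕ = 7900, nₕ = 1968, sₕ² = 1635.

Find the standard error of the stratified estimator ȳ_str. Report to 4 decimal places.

Var(ȳ_str) = Σₕ Wₕ²(1 − fₕ)sₕ²/nₕ with Wₕ = Nₕ/N, N = 18684.
Large: Wₕ = 0.32262899; term = 0.32262899²·(1 − 0.03998009)·1140/241 = 0.47268826.
Medium: Wₕ = 0.25454935; term = 0.25454935²·(1 − 0.12973087)·2020/617 = 0.18461363.
Very large: Wₕ = 0.42282167; term = 0.42282167²·(1 − 0.24911392)·1635/1968 = 0.1115273.
Sum = 0.76882919.
SE = √(0.76882919) = 0.8768.

0.8768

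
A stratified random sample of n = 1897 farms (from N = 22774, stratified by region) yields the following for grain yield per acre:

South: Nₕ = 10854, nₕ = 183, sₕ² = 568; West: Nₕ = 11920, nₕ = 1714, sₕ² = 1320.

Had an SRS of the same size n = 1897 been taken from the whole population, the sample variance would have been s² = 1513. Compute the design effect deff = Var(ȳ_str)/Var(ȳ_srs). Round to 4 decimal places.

Var(ȳ_str) = Σ Wₕ²(1−fₕ)sₕ²/nₕ with Wₕ = Nₕ/22774:
  South: (10854/22774)²·(1−183/10854)·568/183 = 0.69312817
  West: (11920/22774)²·(1−1714/11920)·1320/1714 = 0.18064099
  → Var(ȳ_str) = 0.87376916.
Var(ȳ_srs) = (1 − 1897/22774)·1513/1897 = 0.73113971.
deff = 0.87376916 / 0.73113971 = 1.1951.

1.1951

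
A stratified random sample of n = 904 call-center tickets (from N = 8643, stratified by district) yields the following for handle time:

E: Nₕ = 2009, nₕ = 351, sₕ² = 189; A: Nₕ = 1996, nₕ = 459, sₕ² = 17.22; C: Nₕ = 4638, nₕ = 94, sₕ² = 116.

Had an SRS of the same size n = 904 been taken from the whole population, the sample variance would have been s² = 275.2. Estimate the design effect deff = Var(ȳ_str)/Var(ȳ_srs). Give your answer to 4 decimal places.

Var(ȳ_str) = Σ Wₕ²(1−fₕ)sₕ²/nₕ with Wₕ = Nₕ/8643:
  E: (2009/8643)²·(1−351/2009)·189/351 = 0.024009887
  A: (1996/8643)²·(1−459/1996)·17.22/459 = 0.0015407275
  C: (4638/8643)²·(1−94/4638)·116/94 = 0.34815303
  → Var(ȳ_str) = 0.37370364.
Var(ȳ_srs) = (1 − 904/8643)·275.2/904 = 0.27258398.
deff = 0.37370364 / 0.27258398 = 1.3710.

1.3710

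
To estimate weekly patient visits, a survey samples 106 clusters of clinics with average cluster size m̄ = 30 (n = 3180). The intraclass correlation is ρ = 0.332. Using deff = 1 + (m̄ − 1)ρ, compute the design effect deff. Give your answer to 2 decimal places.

deff = 1 + (30 − 1)·0.332 = 1 + 9.628 = 10.628.

10.63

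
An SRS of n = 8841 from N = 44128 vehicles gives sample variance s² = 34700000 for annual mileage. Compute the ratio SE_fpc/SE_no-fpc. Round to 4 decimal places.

0.8942

f = n/N = 8841/44128 = 0.20034898.
SE_no-fpc = √(s²/n) = 62.648985; SE_fpc = √((1−f)s²/n) = 56.022733.
Ratio = √(1−f) = 0.89423208.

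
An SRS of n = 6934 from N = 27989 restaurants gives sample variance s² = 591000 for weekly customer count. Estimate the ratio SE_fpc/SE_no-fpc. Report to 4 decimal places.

f = n/N = 6934/27989 = 0.24774018.
SE_no-fpc = √(s²/n) = 9.2321281; SE_fpc = √((1−f)s²/n) = 8.0072936.
Ratio = √(1−f) = 0.86732913.

0.8673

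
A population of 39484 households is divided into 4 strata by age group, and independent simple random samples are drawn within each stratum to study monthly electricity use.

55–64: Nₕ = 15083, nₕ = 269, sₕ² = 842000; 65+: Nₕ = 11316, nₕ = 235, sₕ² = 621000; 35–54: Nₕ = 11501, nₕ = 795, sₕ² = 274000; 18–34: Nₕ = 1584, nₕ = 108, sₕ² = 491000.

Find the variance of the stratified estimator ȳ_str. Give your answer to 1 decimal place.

Var(ȳ_str) = Σₕ Wₕ²(1 − fₕ)sₕ²/nₕ with Wₕ = Nₕ/N, N = 39484.
55–64: Wₕ = 0.38200284; term = 0.38200284²·(1 − 0.01783465)·842000/269 = 448.61893.
65+: Wₕ = 0.28659710; term = 0.28659710²·(1 − 0.02076706)·621000/235 = 212.5462.
35–54: Wₕ = 0.29128254; term = 0.29128254²·(1 − 0.06912442)·274000/795 = 27.220995.
18–34: Wₕ = 0.04011752; term = 0.04011752²·(1 − 0.06818182)·491000/108 = 6.8179998.
Sum = 695.20412.

695.2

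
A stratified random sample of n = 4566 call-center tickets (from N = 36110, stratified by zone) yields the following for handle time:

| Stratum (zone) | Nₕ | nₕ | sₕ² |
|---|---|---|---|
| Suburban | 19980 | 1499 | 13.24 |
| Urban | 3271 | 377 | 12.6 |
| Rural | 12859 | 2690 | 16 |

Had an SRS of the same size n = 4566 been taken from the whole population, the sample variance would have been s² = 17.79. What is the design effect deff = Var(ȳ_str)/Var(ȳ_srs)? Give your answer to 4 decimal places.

Var(ȳ_str) = Σ Wₕ²(1−fₕ)sₕ²/nₕ with Wₕ = Nₕ/36110:
  Suburban: (19980/36110)²·(1−1499/19980)·13.24/1499 = 0.0025012225
  Urban: (3271/36110)²·(1−377/3271)·12.6/377 = 2.4263491 × 10^-4
  Rural: (12859/36110)²·(1−2690/12859)·16/2690 = 5.9648314 × 10^-4
  → Var(ȳ_str) = 0.0033403406.
Var(ȳ_srs) = (1 − 4566/36110)·17.79/4566 = 0.0034035279.
deff = 0.0033403406 / 0.0034035279 = 0.9814.

0.9814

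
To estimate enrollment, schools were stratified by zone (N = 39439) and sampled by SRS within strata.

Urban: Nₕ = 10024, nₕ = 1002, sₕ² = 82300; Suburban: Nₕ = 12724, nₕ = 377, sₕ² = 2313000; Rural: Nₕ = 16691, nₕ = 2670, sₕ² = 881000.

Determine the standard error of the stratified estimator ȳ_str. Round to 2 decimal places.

25.96

Var(ȳ_str) = Σₕ Wₕ²(1 − fₕ)sₕ²/nₕ with Wₕ = Nₕ/N, N = 39439.
Urban: Wₕ = 0.25416466; term = 0.25416466²·(1 − 0.09996010)·82300/1002 = 4.7755589.
Suburban: Wₕ = 0.32262481; term = 0.32262481²·(1 − 0.02962905)·2313000/377 = 619.68017.
Rural: Wₕ = 0.42321053; term = 0.42321053²·(1 − 0.15996645)·881000/2670 = 49.64485.
Sum = 674.10058.
SE = √(674.10058) = 25.96.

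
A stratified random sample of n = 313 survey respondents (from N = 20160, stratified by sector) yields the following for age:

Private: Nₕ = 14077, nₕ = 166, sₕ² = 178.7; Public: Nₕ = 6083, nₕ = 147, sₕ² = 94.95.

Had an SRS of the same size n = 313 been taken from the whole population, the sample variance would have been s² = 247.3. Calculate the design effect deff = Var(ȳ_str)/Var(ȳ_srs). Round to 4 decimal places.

0.7406

Var(ȳ_str) = Σ Wₕ²(1−fₕ)sₕ²/nₕ with Wₕ = Nₕ/20160:
  Private: (14077/20160)²·(1−166/14077)·178.7/166 = 0.51868522
  Public: (6083/20160)²·(1−147/6083)·94.95/147 = 0.057386308
  → Var(ȳ_str) = 0.57607153.
Var(ȳ_srs) = (1 − 313/20160)·247.3/313 = 0.77782898.
deff = 0.57607153 / 0.77782898 = 0.7406.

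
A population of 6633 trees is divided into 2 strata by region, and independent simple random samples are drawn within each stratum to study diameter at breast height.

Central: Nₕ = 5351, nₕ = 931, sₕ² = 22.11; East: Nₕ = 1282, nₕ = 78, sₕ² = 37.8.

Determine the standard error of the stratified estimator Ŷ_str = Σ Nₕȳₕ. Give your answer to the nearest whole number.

Var(Ŷ_str) = Σₕ Nₕ²(1 − fₕ)sₕ²/nₕ.
Central: 5351²·(1 − 931/5351)·22.11/931 = 561689.47.
East: 1282²·(1 − 78/1282)·37.8/78 = 748017.42.
Sum = 1.3097069 × 10^6.
SE = √(1.3097069 × 10^6) = 1144.

1144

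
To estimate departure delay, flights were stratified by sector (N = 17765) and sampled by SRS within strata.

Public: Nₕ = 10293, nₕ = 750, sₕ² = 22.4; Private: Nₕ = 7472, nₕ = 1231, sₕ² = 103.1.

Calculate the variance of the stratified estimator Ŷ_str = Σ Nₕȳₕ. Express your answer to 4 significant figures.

6.839 × 10^6

Var(Ŷ_str) = Σₕ Nₕ²(1 − fₕ)sₕ²/nₕ.
Public: 10293²·(1 − 750/10293)·22.4/750 = 2.9336862 × 10^6.
Private: 7472²·(1 − 1231/7472)·103.1/1231 = 3.905635 × 10^6.
Sum = 6.8393212 × 10^6.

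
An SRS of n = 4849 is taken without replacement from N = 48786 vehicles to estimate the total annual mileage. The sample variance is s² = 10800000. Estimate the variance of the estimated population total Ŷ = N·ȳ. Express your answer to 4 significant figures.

4.774 × 10^12

Var(Ŷ) = N²·Var(ȳ) = N²·(1 − n/N)·s²/n.
f = 4849/48786 = 0.09939327; Var(ȳ) = 0.90060673·10800000/4849 = 2005.8884.
Var(Ŷ) = 48786² · 2005.8884 = 4.7741624 × 10^12.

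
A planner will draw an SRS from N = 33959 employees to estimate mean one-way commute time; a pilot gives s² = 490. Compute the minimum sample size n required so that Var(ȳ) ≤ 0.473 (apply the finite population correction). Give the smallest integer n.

Without fpc, n₀ = s²/D = 490/0.473 = 1035.9408.
With fpc, (1 − n/N)·s²/n ≤ D requires n ≥ n₀/(1 + n₀/N) = 1035.9408/(1 + 1035.9408/33959) = 1005.2743.
Rounding up, n = 1006.

1006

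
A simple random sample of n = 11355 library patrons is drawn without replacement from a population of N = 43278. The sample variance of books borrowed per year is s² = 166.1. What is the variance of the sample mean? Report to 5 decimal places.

Under SRS without replacement, Var(ȳ) = (1 − f)·s²/n with f = n/N = 11355/43278 = 0.26237349.
Var(ȳ) = (1 − 0.26237349)·166.1/11355 = 0.73762651·0.014627917 = 0.010789939.

0.01079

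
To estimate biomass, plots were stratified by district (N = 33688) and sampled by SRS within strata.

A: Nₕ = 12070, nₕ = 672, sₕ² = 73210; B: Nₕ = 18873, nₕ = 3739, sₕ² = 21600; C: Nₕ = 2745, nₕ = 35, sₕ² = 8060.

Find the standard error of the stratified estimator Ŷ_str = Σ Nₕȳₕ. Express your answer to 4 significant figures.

Var(Ŷ_str) = Σₕ Nₕ²(1 − fₕ)sₕ²/nₕ.
A: 12070²·(1 − 672/12070)·73210/672 = 1.4987771 × 10^10.
B: 18873²·(1 − 3739/18873)·21600/3739 = 1.6500342 × 10^9.
C: 2745²·(1 − 35/2745)·8060/35 = 1.7130839 × 10^9.
Sum = 1.8350889 × 10^10.
SE = √(1.8350889 × 10^10) = 135500.

135500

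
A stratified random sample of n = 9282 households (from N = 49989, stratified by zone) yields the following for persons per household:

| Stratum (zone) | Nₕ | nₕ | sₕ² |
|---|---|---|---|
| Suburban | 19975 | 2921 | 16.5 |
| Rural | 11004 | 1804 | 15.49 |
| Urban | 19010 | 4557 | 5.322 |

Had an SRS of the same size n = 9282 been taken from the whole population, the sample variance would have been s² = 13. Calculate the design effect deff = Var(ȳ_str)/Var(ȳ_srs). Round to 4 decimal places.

1.0928

Var(ȳ_str) = Σ Wₕ²(1−fₕ)sₕ²/nₕ with Wₕ = Nₕ/49989:
  Suburban: (19975/49989)²·(1−2921/19975)·16.5/2921 = 7.7004576 × 10^-4
  Rural: (11004/49989)²·(1−1804/11004)·15.49/1804 = 3.4785992 × 10^-4
  Urban: (19010/49989)²·(1−4557/19010)·5.322/4557 = 1.2840652 × 10^-4
  → Var(ȳ_str) = 0.0012463122.
Var(ȳ_srs) = (1 − 9282/49989)·13/9282 = 0.001140503.
deff = 0.0012463122 / 0.001140503 = 1.0928.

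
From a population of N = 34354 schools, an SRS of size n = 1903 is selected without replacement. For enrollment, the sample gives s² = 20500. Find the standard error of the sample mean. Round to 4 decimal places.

3.1899

Under SRS without replacement, Var(ȳ) = (1 − f)·s²/n with f = n/N = 1903/34354 = 0.05539384.
Var(ȳ) = (1 − 0.05539384)·20500/1903 = 0.94460616·10.772465 = 10.175736.
SE(ȳ) = √(10.175736) = 3.1899.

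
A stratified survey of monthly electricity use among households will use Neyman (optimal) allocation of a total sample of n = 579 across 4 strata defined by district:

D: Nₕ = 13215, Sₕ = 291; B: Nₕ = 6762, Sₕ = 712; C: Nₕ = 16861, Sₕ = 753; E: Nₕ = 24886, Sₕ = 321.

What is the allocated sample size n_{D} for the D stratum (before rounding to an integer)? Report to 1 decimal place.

75.9

Neyman allocation: nₕ = n·NₕSₕ / Σⱼ NⱼSⱼ.
Σ NⱼSⱼ = 13215·291 + 6762·712 + 16861·753 + 24886·321 = 2.9344848 × 10^7.
n_{D} = 579·13215·291 / (2.9344848 × 10^7) = 75.9.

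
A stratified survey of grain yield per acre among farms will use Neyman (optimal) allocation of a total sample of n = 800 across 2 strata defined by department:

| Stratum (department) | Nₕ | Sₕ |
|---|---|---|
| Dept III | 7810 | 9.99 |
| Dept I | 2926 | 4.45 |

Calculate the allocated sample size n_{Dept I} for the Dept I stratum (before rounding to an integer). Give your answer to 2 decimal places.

Neyman allocation: nₕ = n·NₕSₕ / Σⱼ NⱼSⱼ.
Σ NⱼSⱼ = 7810·9.99 + 2926·4.45 = 91042.6.
n_{Dept I} = 800·2926·4.45 / 91042.6 = 114.41.

114.41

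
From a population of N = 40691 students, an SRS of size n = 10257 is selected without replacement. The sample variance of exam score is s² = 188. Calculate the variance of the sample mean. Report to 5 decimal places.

Under SRS without replacement, Var(ȳ) = (1 − f)·s²/n with f = n/N = 10257/40691 = 0.25207048.
Var(ȳ) = (1 − 0.25207048)·188/10257 = 0.74792952·0.018328946 = 0.01370876.

0.01371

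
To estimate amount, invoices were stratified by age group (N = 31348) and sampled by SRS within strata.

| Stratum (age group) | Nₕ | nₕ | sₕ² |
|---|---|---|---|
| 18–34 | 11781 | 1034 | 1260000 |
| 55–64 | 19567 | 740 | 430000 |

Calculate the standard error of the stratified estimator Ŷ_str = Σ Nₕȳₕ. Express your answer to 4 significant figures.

Var(Ŷ_str) = Σₕ Nₕ²(1 − fₕ)sₕ²/nₕ.
18–34: 11781²·(1 − 1034/11781)·1260000/1034 = 1.5428347 × 10^11.
55–64: 19567²·(1 − 740/19567)·430000/740 = 2.1406324 × 10^11.
Sum = 3.6834671 × 10^11.
SE = √(3.6834671 × 10^11) = 606900.

606900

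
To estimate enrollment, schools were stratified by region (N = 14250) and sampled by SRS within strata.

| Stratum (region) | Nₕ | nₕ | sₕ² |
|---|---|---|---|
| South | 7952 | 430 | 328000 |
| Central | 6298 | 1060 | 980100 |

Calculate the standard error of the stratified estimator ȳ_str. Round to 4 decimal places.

19.3624

Var(ȳ_str) = Σₕ Wₕ²(1 − fₕ)sₕ²/nₕ with Wₕ = Nₕ/N, N = 14250.
South: Wₕ = 0.55803509; term = 0.55803509²·(1 − 0.05407445)·328000/430 = 224.69084.
Central: Wₕ = 0.44196491; term = 0.44196491²·(1 − 0.16830740)·980100/1060 = 150.21142.
Sum = 374.90226.
SE = √(374.90226) = 19.3624.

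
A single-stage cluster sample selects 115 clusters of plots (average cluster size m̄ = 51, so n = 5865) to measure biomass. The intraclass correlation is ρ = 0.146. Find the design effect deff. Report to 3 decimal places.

8.300

deff = 1 + (51 − 1)·0.146 = 1 + 7.3 = 8.3.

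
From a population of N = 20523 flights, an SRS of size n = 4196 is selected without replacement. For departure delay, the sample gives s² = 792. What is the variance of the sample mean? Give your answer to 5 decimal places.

0.15016

Under SRS without replacement, Var(ȳ) = (1 − f)·s²/n with f = n/N = 4196/20523 = 0.20445354.
Var(ȳ) = (1 − 0.20445354)·792/4196 = 0.79554646·0.18875119 = 0.15016034.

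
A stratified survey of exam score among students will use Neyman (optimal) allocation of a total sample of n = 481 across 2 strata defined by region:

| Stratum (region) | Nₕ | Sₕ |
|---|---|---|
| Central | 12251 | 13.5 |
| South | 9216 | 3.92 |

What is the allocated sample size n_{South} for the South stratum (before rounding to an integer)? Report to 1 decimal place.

86.2

Neyman allocation: nₕ = n·NₕSₕ / Σⱼ NⱼSⱼ.
Σ NⱼSⱼ = 12251·13.5 + 9216·3.92 = 201515.22.
n_{South} = 481·9216·3.92 / 201515.22 = 86.2.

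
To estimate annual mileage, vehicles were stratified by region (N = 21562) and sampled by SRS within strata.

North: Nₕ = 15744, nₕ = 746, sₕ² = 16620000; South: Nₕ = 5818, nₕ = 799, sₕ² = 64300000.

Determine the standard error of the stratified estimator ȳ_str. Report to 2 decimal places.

127.94

Var(ȳ_str) = Σₕ Wₕ²(1 − fₕ)sₕ²/nₕ with Wₕ = Nₕ/N, N = 21562.
North: Wₕ = 0.73017345; term = 0.73017345²·(1 − 0.04738313)·16620000/746 = 11315.208.
South: Wₕ = 0.26982655; term = 0.26982655²·(1 − 0.13733242)·64300000/799 = 5054.4863.
Sum = 16369.694.
SE = √(16369.694) = 127.94.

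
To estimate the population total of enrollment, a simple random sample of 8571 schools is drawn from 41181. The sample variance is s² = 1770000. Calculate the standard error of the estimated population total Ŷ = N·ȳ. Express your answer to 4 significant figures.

526600

Var(Ŷ) = N²·Var(ȳ) = N²·(1 − n/N)·s²/n.
f = 8571/41181 = 0.20812996; Var(ȳ) = 0.79187004·1770000/8571 = 163.52934.
Var(Ŷ) = 41181² · 163.52934 = 2.7732528 × 10^11.
SE(Ŷ) = √(2.7732528 × 10^11) = 526600.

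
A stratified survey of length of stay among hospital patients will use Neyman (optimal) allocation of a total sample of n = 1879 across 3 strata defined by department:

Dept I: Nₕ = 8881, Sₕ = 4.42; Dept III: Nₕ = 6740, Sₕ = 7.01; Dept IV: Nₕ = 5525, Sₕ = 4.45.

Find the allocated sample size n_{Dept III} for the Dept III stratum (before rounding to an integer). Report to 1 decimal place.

Neyman allocation: nₕ = n·NₕSₕ / Σⱼ NⱼSⱼ.
Σ NⱼSⱼ = 8881·4.42 + 6740·7.01 + 5525·4.45 = 111087.67.
n_{Dept III} = 1879·6740·7.01 / 111087.67 = 799.2.

799.2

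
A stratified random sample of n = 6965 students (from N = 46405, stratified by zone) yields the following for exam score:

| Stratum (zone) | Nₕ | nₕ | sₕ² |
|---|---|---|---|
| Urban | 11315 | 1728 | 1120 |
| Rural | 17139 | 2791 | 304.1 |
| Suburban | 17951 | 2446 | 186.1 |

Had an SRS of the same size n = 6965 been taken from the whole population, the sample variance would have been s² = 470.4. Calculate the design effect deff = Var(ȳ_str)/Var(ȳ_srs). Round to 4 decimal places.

0.9569

Var(ȳ_str) = Σ Wₕ²(1−fₕ)sₕ²/nₕ with Wₕ = Nₕ/46405:
  Urban: (11315/46405)²·(1−1728/11315)·1120/1728 = 0.032649912
  Rural: (17139/46405)²·(1−2791/17139)·304.1/2791 = 0.012442392
  Suburban: (17951/46405)²·(1−2446/17951)·186.1/2446 = 0.0098337867
  → Var(ȳ_str) = 0.054926091.
Var(ȳ_srs) = (1 − 6965/46405)·470.4/6965 = 0.05740085.
deff = 0.054926091 / 0.05740085 = 0.9569.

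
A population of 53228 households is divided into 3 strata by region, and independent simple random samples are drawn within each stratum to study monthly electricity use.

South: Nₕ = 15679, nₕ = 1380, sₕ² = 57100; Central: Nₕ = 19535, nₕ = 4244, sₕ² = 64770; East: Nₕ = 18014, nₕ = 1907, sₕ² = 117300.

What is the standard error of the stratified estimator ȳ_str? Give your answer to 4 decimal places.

3.3440

Var(ȳ_str) = Σₕ Wₕ²(1 − fₕ)sₕ²/nₕ with Wₕ = Nₕ/N, N = 53228.
South: Wₕ = 0.29456301; term = 0.29456301²·(1 − 0.08801582)·57100/1380 = 3.2741664.
Central: Wₕ = 0.36700609; term = 0.36700609²·(1 − 0.21725109)·64770/4244 = 1.6090426.
East: Wₕ = 0.33843090; term = 0.33843090²·(1 − 0.10586211)·117300/1907 = 6.2992934.
Sum = 11.182502.
SE = √(11.182502) = 3.3440.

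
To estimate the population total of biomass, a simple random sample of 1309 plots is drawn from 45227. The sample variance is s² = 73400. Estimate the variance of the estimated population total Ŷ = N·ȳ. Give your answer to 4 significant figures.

Var(Ŷ) = N²·Var(ȳ) = N²·(1 − n/N)·s²/n.
f = 1309/45227 = 0.02894289; Var(ȳ) = 0.97105711·73400/1309 = 54.450414.
Var(Ŷ) = 45227² · 54.450414 = 1.1137732 × 10^11.

1.114 × 10^11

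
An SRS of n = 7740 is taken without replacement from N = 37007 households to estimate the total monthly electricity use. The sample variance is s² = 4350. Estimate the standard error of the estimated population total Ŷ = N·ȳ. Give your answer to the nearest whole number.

Var(Ŷ) = N²·Var(ȳ) = N²·(1 − n/N)·s²/n.
f = 7740/37007 = 0.20914962; Var(ȳ) = 0.79085038·4350/7740 = 0.44447017.
Var(Ŷ) = 37007² · 0.44447017 = 6.0870992 × 10^8.
SE(Ŷ) = √(6.0870992 × 10^8) = 24672.

24672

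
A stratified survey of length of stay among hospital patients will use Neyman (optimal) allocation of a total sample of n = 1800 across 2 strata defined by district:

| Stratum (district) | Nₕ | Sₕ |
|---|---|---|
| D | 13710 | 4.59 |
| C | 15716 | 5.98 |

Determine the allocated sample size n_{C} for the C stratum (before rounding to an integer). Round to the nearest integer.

Neyman allocation: nₕ = n·NₕSₕ / Σⱼ NⱼSⱼ.
Σ NⱼSⱼ = 13710·4.59 + 15716·5.98 = 156910.58.
n_{C} = 1800·15716·5.98 / 156910.58 = 1078.

1078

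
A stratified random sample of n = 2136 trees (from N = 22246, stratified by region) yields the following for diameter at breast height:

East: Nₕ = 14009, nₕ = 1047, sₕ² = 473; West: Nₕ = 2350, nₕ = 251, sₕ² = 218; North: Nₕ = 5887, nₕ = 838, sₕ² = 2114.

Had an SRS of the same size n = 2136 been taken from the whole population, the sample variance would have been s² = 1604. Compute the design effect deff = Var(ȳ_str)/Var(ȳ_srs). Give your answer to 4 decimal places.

Var(ȳ_str) = Σ Wₕ²(1−fₕ)sₕ²/nₕ with Wₕ = Nₕ/22246:
  East: (14009/22246)²·(1−1047/14009)·473/1047 = 0.16576382
  West: (2350/22246)²·(1−251/2350)·218/251 = 0.0086568363
  North: (5887/22246)²·(1−838/5887)·2114/838 = 0.15151531
  → Var(ȳ_str) = 0.32593597.
Var(ȳ_srs) = (1 − 2136/22246)·1604/2136 = 0.67883348.
deff = 0.32593597 / 0.67883348 = 0.4801.

0.4801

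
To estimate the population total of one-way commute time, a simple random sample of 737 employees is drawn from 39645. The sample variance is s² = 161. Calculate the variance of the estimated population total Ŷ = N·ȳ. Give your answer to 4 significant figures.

Var(Ŷ) = N²·Var(ȳ) = N²·(1 − n/N)·s²/n.
f = 737/39645 = 0.01858999; Var(ȳ) = 0.98141001·161/737 = 0.21439215.
Var(Ŷ) = 39645² · 0.21439215 = 3.3696572 × 10^8.

3.370 × 10^8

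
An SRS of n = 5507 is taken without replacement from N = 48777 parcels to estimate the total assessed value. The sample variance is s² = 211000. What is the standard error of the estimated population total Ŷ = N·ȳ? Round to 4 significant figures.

284400

Var(Ŷ) = N²·Var(ȳ) = N²·(1 − n/N)·s²/n.
f = 5507/48777 = 0.11290157; Var(ȳ) = 0.88709843·211000/5507 = 33.989063.
Var(Ŷ) = 48777² · 33.989063 = 8.0866634 × 10^10.
SE(Ŷ) = √(8.0866634 × 10^10) = 284400.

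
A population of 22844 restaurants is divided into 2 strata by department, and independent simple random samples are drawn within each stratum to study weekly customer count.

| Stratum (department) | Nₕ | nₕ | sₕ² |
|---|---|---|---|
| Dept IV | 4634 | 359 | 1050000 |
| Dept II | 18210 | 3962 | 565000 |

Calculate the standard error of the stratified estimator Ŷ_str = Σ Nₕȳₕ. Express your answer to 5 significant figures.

308120

Var(Ŷ_str) = Σₕ Nₕ²(1 − fₕ)sₕ²/nₕ.
Dept IV: 4634²·(1 − 359/4634)·1050000/359 = 5.7941135 × 10^10.
Dept II: 18210²·(1 − 3962/18210)·565000/3962 = 3.6999668 × 10^10.
Sum = 9.4940803 × 10^10.
SE = √(9.4940803 × 10^10) = 308120.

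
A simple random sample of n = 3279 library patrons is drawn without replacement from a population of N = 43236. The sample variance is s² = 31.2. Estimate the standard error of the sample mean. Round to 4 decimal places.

0.0938

Under SRS without replacement, Var(ȳ) = (1 − f)·s²/n with f = n/N = 3279/43236 = 0.07583958.
Var(ȳ) = (1 − 0.07583958)·31.2/3279 = 0.92416042·0.0095150961 = 0.0087934752.
SE(ȳ) = √(0.0087934752) = 0.0938.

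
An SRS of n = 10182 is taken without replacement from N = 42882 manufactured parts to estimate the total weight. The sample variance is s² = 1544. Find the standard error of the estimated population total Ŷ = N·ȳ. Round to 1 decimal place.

14582.0

Var(Ŷ) = N²·Var(ȳ) = N²·(1 − n/N)·s²/n.
f = 10182/42882 = 0.23744228; Var(ȳ) = 0.76255772·1544/10182 = 0.11563437.
Var(Ŷ) = 42882² · 0.11563437 = 2.126361 × 10^8.
SE(Ŷ) = √(2.126361 × 10^8) = 14582.0.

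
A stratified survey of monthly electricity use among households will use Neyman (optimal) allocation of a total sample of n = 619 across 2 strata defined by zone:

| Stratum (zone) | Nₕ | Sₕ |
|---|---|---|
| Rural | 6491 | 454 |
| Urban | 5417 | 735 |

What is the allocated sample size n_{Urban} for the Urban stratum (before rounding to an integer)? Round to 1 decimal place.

Neyman allocation: nₕ = n·NₕSₕ / Σⱼ NⱼSⱼ.
Σ NⱼSⱼ = 6491·454 + 5417·735 = 6.928409 × 10^6.
n_{Urban} = 619·5417·735 / (6.928409 × 10^6) = 355.7.

355.7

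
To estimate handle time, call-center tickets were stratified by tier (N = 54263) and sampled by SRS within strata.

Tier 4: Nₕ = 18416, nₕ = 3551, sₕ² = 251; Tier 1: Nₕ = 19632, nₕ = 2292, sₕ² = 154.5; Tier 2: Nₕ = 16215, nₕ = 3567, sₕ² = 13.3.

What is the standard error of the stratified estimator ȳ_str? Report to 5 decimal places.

Var(ȳ_str) = Σₕ Wₕ²(1 − fₕ)sₕ²/nₕ with Wₕ = Nₕ/N, N = 54263.
Tier 4: Wₕ = 0.33938411; term = 0.33938411²·(1 − 0.19282146)·251/3551 = 0.0065716688.
Tier 1: Wₕ = 0.36179349; term = 0.36179349²·(1 − 0.11674817)·154.5/2292 = 0.0077932733.
Tier 2: Wₕ = 0.29882240; term = 0.29882240²·(1 − 0.21998150)·13.3/3567 = 2.5970466 × 10^-4.
Sum = 0.014624647.
SE = √(0.014624647) = 0.12093.

0.12093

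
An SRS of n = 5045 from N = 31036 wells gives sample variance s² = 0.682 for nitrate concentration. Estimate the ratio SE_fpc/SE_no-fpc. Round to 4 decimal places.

0.9151

f = n/N = 5045/31036 = 0.16255316.
SE_no-fpc = √(s²/n) = 0.011626837; SE_fpc = √((1−f)s²/n) = 0.010639966.
Ratio = √(1−f) = 0.91512121.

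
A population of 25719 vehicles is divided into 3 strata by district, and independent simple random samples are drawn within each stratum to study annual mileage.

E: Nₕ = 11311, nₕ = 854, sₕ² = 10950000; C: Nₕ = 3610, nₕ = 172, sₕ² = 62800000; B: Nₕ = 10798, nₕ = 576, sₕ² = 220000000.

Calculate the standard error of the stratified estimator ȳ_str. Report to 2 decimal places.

269.96

Var(ȳ_str) = Σₕ Wₕ²(1 − fₕ)sₕ²/nₕ with Wₕ = Nₕ/N, N = 25719.
E: Wₕ = 0.43979159; term = 0.43979159²·(1 − 0.07550172)·10950000/854 = 2292.7474.
C: Wₕ = 0.14036316; term = 0.14036316²·(1 − 0.04764543)·62800000/172 = 6850.7184.
B: Wₕ = 0.41984525; term = 0.41984525²·(1 − 0.05334321)·220000000/576 = 63734.009.
Sum = 72877.475.
SE = √(72877.475) = 269.96.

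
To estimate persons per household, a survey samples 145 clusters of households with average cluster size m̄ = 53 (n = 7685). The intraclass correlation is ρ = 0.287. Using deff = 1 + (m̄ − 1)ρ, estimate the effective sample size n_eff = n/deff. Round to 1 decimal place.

482.6

deff = 1 + (53 − 1)·0.287 = 1 + 14.924 = 15.924.
n_eff = 7685 / 15.924 = 482.6.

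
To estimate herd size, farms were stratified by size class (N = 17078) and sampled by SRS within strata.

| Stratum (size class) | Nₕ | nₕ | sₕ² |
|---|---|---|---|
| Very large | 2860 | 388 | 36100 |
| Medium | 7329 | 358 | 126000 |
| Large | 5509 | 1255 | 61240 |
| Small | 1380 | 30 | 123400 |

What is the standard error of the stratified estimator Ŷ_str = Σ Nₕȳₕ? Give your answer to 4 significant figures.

Var(Ŷ_str) = Σₕ Nₕ²(1 − fₕ)sₕ²/nₕ.
Very large: 2860²·(1 − 388/2860)·36100/388 = 6.577941 × 10^8.
Medium: 7329²·(1 − 358/7329)·126000/358 = 1.7981558 × 10^10.
Large: 5509²·(1 − 1255/5509)·61240/1255 = 1.1435673 × 10^9.
Small: 1380²·(1 − 30/1380)·123400/30 = 7.66314 × 10^9.
Sum = 2.7446059 × 10^10.
SE = √(2.7446059 × 10^10) = 165700.

165700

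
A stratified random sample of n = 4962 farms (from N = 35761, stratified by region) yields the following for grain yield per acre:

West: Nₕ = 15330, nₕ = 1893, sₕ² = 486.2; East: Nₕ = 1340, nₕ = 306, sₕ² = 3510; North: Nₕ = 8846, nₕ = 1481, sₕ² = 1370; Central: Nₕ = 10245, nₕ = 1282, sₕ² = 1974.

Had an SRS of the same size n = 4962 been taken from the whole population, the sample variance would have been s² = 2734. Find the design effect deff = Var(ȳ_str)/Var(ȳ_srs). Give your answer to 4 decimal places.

0.4457

Var(ȳ_str) = Σ Wₕ²(1−fₕ)sₕ²/nₕ with Wₕ = Nₕ/35761:
  West: (15330/35761)²·(1−1893/15330)·486.2/1893 = 0.041370379
  East: (1340/35761)²·(1−306/1340)·3510/306 = 0.012427727
  North: (8846/35761)²·(1−1481/8846)·1370/1481 = 0.047126576
  Central: (10245/35761)²·(1−1282/10245)·1974/1282 = 0.11056182
  → Var(ȳ_str) = 0.2114865.
Var(ȳ_srs) = (1 − 4962/35761)·2734/4962 = 0.4745355.
deff = 0.2114865 / 0.4745355 = 0.4457.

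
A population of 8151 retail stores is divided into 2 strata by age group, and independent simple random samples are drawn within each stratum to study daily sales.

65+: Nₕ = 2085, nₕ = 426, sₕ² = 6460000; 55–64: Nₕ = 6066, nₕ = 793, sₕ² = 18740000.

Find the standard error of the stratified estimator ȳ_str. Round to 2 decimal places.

110.30

Var(ȳ_str) = Σₕ Wₕ²(1 − fₕ)sₕ²/nₕ with Wₕ = Nₕ/N, N = 8151.
65+: Wₕ = 0.25579683; term = 0.25579683²·(1 − 0.20431655)·6460000/426 = 789.50262.
55–64: Wₕ = 0.74420317; term = 0.74420317²·(1 − 0.13072865)·18740000/793 = 11377.184.
Sum = 12166.687.
SE = √(12166.687) = 110.30.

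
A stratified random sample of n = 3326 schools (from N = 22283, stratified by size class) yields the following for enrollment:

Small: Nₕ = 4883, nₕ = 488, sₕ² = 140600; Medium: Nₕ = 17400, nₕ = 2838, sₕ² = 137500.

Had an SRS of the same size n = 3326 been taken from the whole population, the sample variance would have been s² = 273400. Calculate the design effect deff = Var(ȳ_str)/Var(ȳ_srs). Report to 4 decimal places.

Var(ȳ_str) = Σ Wₕ²(1−fₕ)sₕ²/nₕ with Wₕ = Nₕ/22283:
  Small: (4883/22283)²·(1−488/4883)·140600/488 = 12.452707
  Medium: (17400/22283)²·(1−2838/17400)·137500/2838 = 24.723688
  → Var(ȳ_str) = 37.176395.
Var(ȳ_srs) = (1 − 3326/22283)·273400/3326 = 69.931399.
deff = 37.176395 / 69.931399 = 0.5316.

0.5316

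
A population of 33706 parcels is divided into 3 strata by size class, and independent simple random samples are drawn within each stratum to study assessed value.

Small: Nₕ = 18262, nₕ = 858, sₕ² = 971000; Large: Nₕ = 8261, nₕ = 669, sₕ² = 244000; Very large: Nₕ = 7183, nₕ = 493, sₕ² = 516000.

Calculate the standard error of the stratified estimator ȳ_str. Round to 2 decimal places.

19.52

Var(ȳ_str) = Σₕ Wₕ²(1 − fₕ)sₕ²/nₕ with Wₕ = Nₕ/N, N = 33706.
Small: Wₕ = 0.54180265; term = 0.54180265²·(1 − 0.04698281)·971000/858 = 316.60292.
Large: Wₕ = 0.24508989; term = 0.24508989²·(1 − 0.08098293)·244000/669 = 20.134372.
Very large: Wₕ = 0.21310746; term = 0.21310746²·(1 − 0.06863428)·516000/493 = 44.271102.
Sum = 381.00839.
SE = √(381.00839) = 19.52.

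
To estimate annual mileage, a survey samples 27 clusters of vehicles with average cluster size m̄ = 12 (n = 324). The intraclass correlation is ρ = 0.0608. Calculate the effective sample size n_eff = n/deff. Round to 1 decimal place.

194.2

deff = 1 + (12 − 1)·0.0608 = 1 + 0.6688 = 1.6688.
n_eff = 324 / 1.6688 = 194.2.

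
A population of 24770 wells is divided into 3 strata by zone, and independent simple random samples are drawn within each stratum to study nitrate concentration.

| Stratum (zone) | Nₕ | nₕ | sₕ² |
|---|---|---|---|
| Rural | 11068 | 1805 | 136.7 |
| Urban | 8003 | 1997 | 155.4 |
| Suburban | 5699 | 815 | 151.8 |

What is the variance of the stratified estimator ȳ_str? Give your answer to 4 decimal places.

Var(ȳ_str) = Σₕ Wₕ²(1 − fₕ)sₕ²/nₕ with Wₕ = Nₕ/N, N = 24770.
Rural: Wₕ = 0.44683084; term = 0.44683084²·(1 − 0.16308276)·136.7/1805 = 0.012654941.
Urban: Wₕ = 0.32309245; term = 0.32309245²·(1 − 0.24953143)·155.4/1997 = 0.0060961982.
Suburban: Wₕ = 0.23007671; term = 0.23007671²·(1 − 0.14300755)·151.8/815 = 0.0084496061.
Sum = 0.027200745.

0.0272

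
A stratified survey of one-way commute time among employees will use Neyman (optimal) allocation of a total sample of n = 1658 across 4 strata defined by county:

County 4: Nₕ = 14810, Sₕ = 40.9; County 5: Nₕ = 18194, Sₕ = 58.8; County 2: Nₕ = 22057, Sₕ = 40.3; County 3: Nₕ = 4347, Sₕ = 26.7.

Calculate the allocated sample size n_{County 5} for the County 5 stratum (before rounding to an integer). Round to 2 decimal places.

Neyman allocation: nₕ = n·NₕSₕ / Σⱼ NⱼSⱼ.
Σ NⱼSⱼ = 14810·40.9 + 18194·58.8 + 22057·40.3 + 4347·26.7 = 2.6804982 × 10^6.
n_{County 5} = 1658·18194·58.8 / (2.6804982 × 10^6) = 661.72.

661.72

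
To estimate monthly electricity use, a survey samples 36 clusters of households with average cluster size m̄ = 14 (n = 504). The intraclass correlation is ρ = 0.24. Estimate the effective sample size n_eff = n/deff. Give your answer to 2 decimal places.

deff = 1 + (14 − 1)·0.24 = 1 + 3.12 = 4.12.
n_eff = 504 / 4.12 = 122.33.

122.33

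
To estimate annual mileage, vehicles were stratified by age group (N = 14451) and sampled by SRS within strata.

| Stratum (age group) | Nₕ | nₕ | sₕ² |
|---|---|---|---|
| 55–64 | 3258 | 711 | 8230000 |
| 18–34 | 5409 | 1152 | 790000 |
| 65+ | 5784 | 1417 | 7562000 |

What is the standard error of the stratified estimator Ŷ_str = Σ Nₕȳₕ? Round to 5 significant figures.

496630

Var(Ŷ_str) = Σₕ Nₕ²(1 − fₕ)sₕ²/nₕ.
55–64: 3258²·(1 − 711/3258)·8230000/711 = 9.6052851 × 10^10.
18–34: 5409²·(1 − 1152/5409)·790000/1152 = 1.5790477 × 10^10.
65+: 5784²·(1 − 1417/5784)·7562000/1417 = 1.347964 × 10^11.
Sum = 2.4663973 × 10^11.
SE = √(2.4663973 × 10^11) = 496630.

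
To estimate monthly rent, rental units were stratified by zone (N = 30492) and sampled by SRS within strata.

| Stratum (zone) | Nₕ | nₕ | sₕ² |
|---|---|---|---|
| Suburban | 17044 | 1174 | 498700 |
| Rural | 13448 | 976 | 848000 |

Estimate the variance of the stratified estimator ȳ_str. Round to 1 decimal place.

Var(ȳ_str) = Σₕ Wₕ²(1 − fₕ)sₕ²/nₕ with Wₕ = Nₕ/N, N = 30492.
Suburban: Wₕ = 0.55896629; term = 0.55896629²·(1 − 0.06888054)·498700/1174 = 123.57992.
Rural: Wₕ = 0.44103371; term = 0.44103371²·(1 − 0.07257585)·848000/976 = 156.73573.
Sum = 280.31565.

280.3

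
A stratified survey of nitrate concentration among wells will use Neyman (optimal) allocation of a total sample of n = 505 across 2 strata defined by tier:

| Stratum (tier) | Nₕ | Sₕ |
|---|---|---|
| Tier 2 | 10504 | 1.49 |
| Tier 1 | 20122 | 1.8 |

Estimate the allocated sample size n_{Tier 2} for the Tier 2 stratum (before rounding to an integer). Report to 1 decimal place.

Neyman allocation: nₕ = n·NₕSₕ / Σⱼ NⱼSⱼ.
Σ NⱼSⱼ = 10504·1.49 + 20122·1.8 = 51870.56.
n_{Tier 2} = 505·10504·1.49 / 51870.56 = 152.4.

152.4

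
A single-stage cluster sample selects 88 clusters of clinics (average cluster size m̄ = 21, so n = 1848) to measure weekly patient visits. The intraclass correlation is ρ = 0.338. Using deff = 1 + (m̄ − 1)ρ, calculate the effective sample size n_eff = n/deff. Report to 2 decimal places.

238.14

deff = 1 + (21 − 1)·0.338 = 1 + 6.76 = 7.76.
n_eff = 1848 / 7.76 = 238.14.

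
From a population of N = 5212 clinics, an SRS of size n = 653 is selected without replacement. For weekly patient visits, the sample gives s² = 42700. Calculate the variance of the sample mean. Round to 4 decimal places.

57.1979

Under SRS without replacement, Var(ȳ) = (1 − f)·s²/n with f = n/N = 653/5212 = 0.12528780.
Var(ȳ) = (1 − 0.12528780)·42700/653 = 0.87471220·65.390505 = 57.197873.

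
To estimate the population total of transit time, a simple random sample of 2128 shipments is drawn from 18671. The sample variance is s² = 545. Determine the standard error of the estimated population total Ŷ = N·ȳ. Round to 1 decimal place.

8894.1

Var(Ŷ) = N²·Var(ȳ) = N²·(1 − n/N)·s²/n.
f = 2128/18671 = 0.11397354; Var(ȳ) = 0.88602646·545/2128 = 0.22691937.
Var(Ŷ) = 18671² · 0.22691937 = 7.9105509 × 10^7.
SE(Ŷ) = √(7.9105509 × 10^7) = 8894.1.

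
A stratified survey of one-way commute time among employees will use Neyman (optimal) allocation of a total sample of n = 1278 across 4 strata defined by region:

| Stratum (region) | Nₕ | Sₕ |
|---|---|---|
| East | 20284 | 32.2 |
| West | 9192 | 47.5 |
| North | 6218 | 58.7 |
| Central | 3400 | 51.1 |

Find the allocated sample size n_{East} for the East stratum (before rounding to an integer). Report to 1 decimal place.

Neyman allocation: nₕ = n·NₕSₕ / Σⱼ NⱼSⱼ.
Σ NⱼSⱼ = 20284·32.2 + 9192·47.5 + 6218·58.7 + 3400·51.1 = 1.6285014 × 10^6.
n_{East} = 1278·20284·32.2 / (1.6285014 × 10^6) = 512.6.

512.6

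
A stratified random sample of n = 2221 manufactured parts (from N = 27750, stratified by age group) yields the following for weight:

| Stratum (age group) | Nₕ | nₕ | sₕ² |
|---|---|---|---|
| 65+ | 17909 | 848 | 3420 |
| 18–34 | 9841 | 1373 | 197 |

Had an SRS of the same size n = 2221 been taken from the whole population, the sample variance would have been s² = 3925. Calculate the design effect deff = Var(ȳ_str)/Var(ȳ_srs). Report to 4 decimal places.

Var(ȳ_str) = Σ Wₕ²(1−fₕ)sₕ²/nₕ with Wₕ = Nₕ/27750:
  65+: (17909/27750)²·(1−848/17909)·3420/848 = 1.6002215
  18–34: (9841/27750)²·(1−1373/9841)·197/1373 = 0.01552708
  → Var(ȳ_str) = 1.6157486.
Var(ȳ_srs) = (1 − 2221/27750)·3925/2221 = 1.6257805.
deff = 1.6157486 / 1.6257805 = 0.9938.

0.9938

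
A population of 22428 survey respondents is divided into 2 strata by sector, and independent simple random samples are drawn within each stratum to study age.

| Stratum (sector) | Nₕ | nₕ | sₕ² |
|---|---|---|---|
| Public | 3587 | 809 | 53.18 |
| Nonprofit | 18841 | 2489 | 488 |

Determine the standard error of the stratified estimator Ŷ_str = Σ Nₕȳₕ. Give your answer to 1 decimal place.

Var(Ŷ_str) = Σₕ Nₕ²(1 − fₕ)sₕ²/nₕ.
Public: 3587²·(1 − 809/3587)·53.18/809 = 655033.38.
Nonprofit: 18841²·(1 − 2489/18841)·488/2489 = 6.0404564 × 10^7.
Sum = 6.1059597 × 10^7.
SE = √(6.1059597 × 10^7) = 7814.1.

7814.1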